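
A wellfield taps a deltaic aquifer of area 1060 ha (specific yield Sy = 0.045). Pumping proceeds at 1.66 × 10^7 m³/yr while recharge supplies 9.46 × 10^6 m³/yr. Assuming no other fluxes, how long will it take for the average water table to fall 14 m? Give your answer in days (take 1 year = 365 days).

t ≈ 341 days

A = 1060 ha = 1.06 × 10^7 m²
ΔV = Sy × A × Δh = 0.045 × 1.06 × 10^7 × 14 = 6.678 × 10^6 m³
Net withdrawal = 1.66 × 10^7 − 9.46 × 10^6 = 7.14 × 10^6 m³/yr = 19560 m³/d
t = ΔV / Q = 6.678 × 10^6 m³ / 19560 m³/d = 341.4 d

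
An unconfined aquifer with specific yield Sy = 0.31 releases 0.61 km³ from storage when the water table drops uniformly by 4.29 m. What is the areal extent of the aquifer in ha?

A ≈ 45900 ha

ΔV = 0.61 km³ = 6.1 × 10^8 m³
A = ΔV / (Sy × Δh) = 6.1 × 10^8 / (0.31 × 4.29) = 4.587 × 10^8 m²
A = 4.587 × 10^8 m² = 45870 ha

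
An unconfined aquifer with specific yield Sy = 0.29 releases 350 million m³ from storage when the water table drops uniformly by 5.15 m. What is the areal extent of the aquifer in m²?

ΔV = 350 million m³ = 3.5 × 10^8 m³
A = ΔV / (Sy × Δh) = 3.5 × 10^8 / (0.29 × 5.15) = 2.343 × 10^8 m²

A ≈ 2.34 × 10^8 m²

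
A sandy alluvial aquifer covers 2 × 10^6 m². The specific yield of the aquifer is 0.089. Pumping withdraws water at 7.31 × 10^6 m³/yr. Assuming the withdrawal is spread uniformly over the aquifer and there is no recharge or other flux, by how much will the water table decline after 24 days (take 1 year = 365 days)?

Δh ≈ 2.7 m

Q = 7.31 × 10^6 m³/yr = 20030 m³/d
ΔV = Q × t = 20030 m³/d × 24 d = 4.807 × 10^5 m³
Δh = ΔV / (Sy × A) = 4.807 × 10^5 / (0.089 × 2 × 10^6) = 2.7 m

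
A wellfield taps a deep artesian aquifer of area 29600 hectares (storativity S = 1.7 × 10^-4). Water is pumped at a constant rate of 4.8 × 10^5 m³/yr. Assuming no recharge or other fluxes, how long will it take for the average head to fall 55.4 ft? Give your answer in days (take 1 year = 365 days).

t ≈ 646 days

A = 29600 hectares = 2.96 × 10^8 m²
Δh = 55.4 ft = 16.89 m
ΔV = S × A × Δh = 1.7 × 10^-4 × 2.96 × 10^8 × 16.89 = 8.497 × 10^5 m³
Q = 4.8 × 10^5 m³/yr = 1315 m³/d
t = ΔV / Q = 8.497 × 10^5 m³ / 1315 m³/d = 646.1 d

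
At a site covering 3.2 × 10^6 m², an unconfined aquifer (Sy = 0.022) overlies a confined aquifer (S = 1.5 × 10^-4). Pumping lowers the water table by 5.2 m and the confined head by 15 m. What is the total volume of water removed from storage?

Unconfined: ΔV_u = Sy × A × Δh_u = 0.022 × 3.2 × 10^6 × 5.2 = 3.661 × 10^5 m³
Confined: ΔV_c = S × A × Δh_c = 1.5 × 10^-4 × 3.2 × 10^6 × 15 = 7200 m³
Total ΔV = 3.661 × 10^5 + 7200 = 3.733 × 10^5 m³

ΔV ≈ 3.73 × 10^5 m³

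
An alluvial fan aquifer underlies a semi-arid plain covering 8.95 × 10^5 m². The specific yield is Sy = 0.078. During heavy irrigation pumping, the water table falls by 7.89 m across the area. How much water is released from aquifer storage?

ΔV = Sy × A × Δh = 0.078 × 8.95 × 10^5 m² × 7.89 m = 5.508 × 10^5 m³

ΔV ≈ 5.51 × 10^5 m³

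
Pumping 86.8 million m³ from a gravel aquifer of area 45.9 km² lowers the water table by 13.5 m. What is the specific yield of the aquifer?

A = 45.9 km² = 4.59 × 10^7 m²
ΔV = 86.8 million m³ = 8.68 × 10^7 m³
Sy = ΔV / (A × Δh) = 8.68 × 10^7 m³ / (4.59 × 10^7 m² × 13.5 m) = 0.1401

Sy ≈ 0.14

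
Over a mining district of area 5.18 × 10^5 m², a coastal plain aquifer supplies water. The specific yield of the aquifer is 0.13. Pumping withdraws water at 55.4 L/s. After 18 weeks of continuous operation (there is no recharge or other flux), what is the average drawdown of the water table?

Q = 55.4 L/s = 4787 m³/d
t = 18 weeks = 126 d
ΔV = Q × t = 4787 m³/d × 126 d = 6.031 × 10^5 m³
Δh = ΔV / (Sy × A) = 6.031 × 10^5 / (0.13 × 5.18 × 10^5) = 8.956 m

Δh ≈ 8.96 m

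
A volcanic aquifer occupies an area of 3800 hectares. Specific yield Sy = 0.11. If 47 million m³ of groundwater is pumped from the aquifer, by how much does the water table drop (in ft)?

A = 3800 hectares = 3.8 × 10^7 m²
ΔV = 47 million m³ = 4.7 × 10^7 m³
Δh = ΔV / (Sy × A) = 4.7 × 10^7 m³ / (0.11 × 3.8 × 10^7 m²) = 11.24 m
Δh = 11.24 m = 36.89 ft

Δh ≈ 36.9 ft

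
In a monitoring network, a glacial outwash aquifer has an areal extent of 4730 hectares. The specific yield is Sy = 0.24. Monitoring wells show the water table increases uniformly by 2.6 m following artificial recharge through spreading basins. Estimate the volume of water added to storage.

A = 4730 hectares = 4.73 × 10^7 m²
ΔV = Sy × A × Δh = 0.24 × 4.73 × 10^7 m² × 2.6 m = 2.952 × 10^7 m³

ΔV ≈ 2.95 × 10^7 m³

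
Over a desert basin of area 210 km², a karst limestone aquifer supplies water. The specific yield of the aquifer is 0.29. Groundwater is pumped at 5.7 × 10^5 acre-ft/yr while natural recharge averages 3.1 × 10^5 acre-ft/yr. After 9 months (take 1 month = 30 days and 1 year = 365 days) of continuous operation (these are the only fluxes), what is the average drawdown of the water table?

Δh ≈ 3.9 m

A = 210 km² = 2.1 × 10^8 m²
Net abstraction = 5.7 × 10^5 − 3.1 × 10^5 = 2.6 × 10^5 acre-ft/yr
Q_net = 2.6 × 10^5 acre-ft/yr = 8.786 × 10^5 m³/d
t = 9 months = 270 d
ΔV = Q × t = 8.786 × 10^5 m³/d × 270 d = 2.372 × 10^8 m³
Δh = ΔV / (Sy × A) = 2.372 × 10^8 / (0.29 × 2.1 × 10^8) = 3.895 m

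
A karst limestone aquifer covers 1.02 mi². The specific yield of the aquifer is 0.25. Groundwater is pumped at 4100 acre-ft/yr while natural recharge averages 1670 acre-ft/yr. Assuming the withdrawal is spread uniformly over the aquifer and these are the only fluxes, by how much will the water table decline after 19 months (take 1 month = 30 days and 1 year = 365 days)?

A = 1.02 mi² = 2.642 × 10^6 m²
Net abstraction = 4100 − 1670 = 2430 acre-ft/yr
Q_net = 2430 acre-ft/yr = 8212 m³/d
t = 19 months = 570 d
ΔV = Q × t = 8212 m³/d × 570 d = 4.681 × 10^6 m³
Δh = ΔV / (Sy × A) = 4.681 × 10^6 / (0.25 × 2.642 × 10^6) = 7.087 m

Δh ≈ 7.09 m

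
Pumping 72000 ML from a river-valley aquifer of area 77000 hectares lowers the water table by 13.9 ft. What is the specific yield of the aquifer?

Sy ≈ 0.022

A = 77000 hectares = 7.7 × 10^8 m²
Δh = 13.9 ft = 4.237 m
ΔV = 72000 ML = 7.2 × 10^7 m³
Sy = ΔV / (A × Δh) = 7.2 × 10^7 m³ / (7.7 × 10^8 m² × 4.237 m) = 0.02207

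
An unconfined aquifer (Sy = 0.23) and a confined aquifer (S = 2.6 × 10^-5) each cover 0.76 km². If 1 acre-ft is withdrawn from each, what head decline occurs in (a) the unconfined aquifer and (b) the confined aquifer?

A = 0.76 km² = 7.6 × 10^5 m²
ΔV = 1 acre-ft = 1233 m³
Unconfined: Δh_u = ΔV/(Sy·A) = 1233/(0.23 × 7.6 × 10^5) = 0.007057 m
Confined: Δh_c = ΔV/(S·A) = 1233/(2.6 × 10^-5 × 7.6 × 10^5) = 62.42 m

Δh_u ≈ 0.00706 m; Δh_c ≈ 62.4 m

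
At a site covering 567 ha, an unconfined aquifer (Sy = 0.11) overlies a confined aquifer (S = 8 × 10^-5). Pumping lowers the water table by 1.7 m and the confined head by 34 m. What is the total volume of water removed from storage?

ΔV ≈ 1.08 × 10^6 m³

A = 567 ha = 5.67 × 10^6 m²
Unconfined: ΔV_u = Sy × A × Δh_u = 0.11 × 5.67 × 10^6 × 1.7 = 1.06 × 10^6 m³
Confined: ΔV_c = S × A × Δh_c = 8 × 10^-5 × 5.67 × 10^6 × 34 = 15420 m³
Total ΔV = 1.06 × 10^6 + 15420 = 1.076 × 10^6 m³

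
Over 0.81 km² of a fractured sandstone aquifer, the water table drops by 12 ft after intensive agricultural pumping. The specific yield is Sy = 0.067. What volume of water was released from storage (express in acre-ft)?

A = 0.81 km² = 8.1 × 10^5 m²
Δh = 12 ft = 3.658 m
ΔV = Sy × A × Δh = 0.067 × 8.1 × 10^5 m² × 3.658 m = 1.985 × 10^5 m³
ΔV = 1.985 × 10^5 m³ = 160.9 acre-ft

ΔV ≈ 161 acre-ft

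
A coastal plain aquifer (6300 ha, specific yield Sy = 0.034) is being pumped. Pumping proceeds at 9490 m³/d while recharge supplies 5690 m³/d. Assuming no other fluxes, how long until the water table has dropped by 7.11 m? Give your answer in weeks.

t ≈ 573 weeks

A = 6300 ha = 6.3 × 10^7 m²
ΔV = Sy × A × Δh = 0.034 × 6.3 × 10^7 × 7.11 = 1.523 × 10^7 m³
Net withdrawal = 9490 − 5690 = 3800 m³/d
t = ΔV / Q = 1.523 × 10^7 m³ / 3800 m³/d = 4008 d
t = 4008 d ≈ 572.5 weeks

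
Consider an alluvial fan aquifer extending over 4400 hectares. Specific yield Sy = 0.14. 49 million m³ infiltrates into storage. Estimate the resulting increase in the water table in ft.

Δh ≈ 26.1 ft

A = 4400 hectares = 4.4 × 10^7 m²
ΔV = 49 million m³ = 4.9 × 10^7 m³
Δh = ΔV / (Sy × A) = 4.9 × 10^7 m³ / (0.14 × 4.4 × 10^7 m²) = 7.955 m
Δh = 7.955 m = 26.1 ft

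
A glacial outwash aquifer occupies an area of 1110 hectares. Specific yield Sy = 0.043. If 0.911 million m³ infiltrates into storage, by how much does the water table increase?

A = 1110 hectares = 1.11 × 10^7 m²
ΔV = 0.911 million m³ = 9.11 × 10^5 m³
Δh = ΔV / (Sy × A) = 9.11 × 10^5 m³ / (0.043 × 1.11 × 10^7 m²) = 1.909 m

Δh ≈ 1.91 m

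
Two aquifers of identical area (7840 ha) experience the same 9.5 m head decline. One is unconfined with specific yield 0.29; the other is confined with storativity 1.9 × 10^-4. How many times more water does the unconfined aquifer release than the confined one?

ΔV_u / ΔV_c ≈ 1530

A = 7840 ha = 7.84 × 10^7 m²
Unconfined: ΔV_u = Sy × A × Δh = 0.29 × 7.84 × 10^7 × 9.5 = 2.16 × 10^8 m³
Confined: ΔV_c = S × A × Δh = 1.9 × 10^-4 × 7.84 × 10^7 × 9.5 = 1.415 × 10^5 m³
Ratio = ΔV_u / ΔV_c = Sy / S = 0.29 / 1.9 × 10^-4 = 1526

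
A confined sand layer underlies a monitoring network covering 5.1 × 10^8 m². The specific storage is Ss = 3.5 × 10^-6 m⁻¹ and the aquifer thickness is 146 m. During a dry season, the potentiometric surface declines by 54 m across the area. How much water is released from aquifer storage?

ΔV ≈ 1.41 × 10^7 m³

S = Ss × b = 3.5 × 10^-6 m⁻¹ × 146 m = 5.11 × 10^-4
ΔV = S × A × Δh = 5.11 × 10^-4 × 5.1 × 10^8 m² × 54 m = 1.407 × 10^7 m³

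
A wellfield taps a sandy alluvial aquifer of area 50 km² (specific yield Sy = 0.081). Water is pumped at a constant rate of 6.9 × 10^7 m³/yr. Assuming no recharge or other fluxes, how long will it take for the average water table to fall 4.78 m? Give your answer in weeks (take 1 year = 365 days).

t ≈ 14.6 weeks

A = 50 km² = 5 × 10^7 m²
ΔV = Sy × A × Δh = 0.081 × 5 × 10^7 × 4.78 = 1.936 × 10^7 m³
Q = 6.9 × 10^7 m³/yr = 1.89 × 10^5 m³/d
t = ΔV / Q = 1.936 × 10^7 m³ / 1.89 × 10^5 m³/d = 102.4 d
t = 102.4 d ≈ 14.63 weeks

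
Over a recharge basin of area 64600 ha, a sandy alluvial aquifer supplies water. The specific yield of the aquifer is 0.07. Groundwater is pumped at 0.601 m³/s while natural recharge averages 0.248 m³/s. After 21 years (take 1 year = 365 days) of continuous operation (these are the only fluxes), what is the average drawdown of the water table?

Δh ≈ 5.17 m

A = 64600 ha = 6.46 × 10^8 m²
Net abstraction = 0.601 − 0.248 = 0.353 m³/s
Q_net = 0.353 m³/s = 30500 m³/d
t = 21 years = 7665 d
ΔV = Q × t = 30500 m³/d × 7665 d = 2.338 × 10^8 m³
Δh = ΔV / (Sy × A) = 2.338 × 10^8 / (0.07 × 6.46 × 10^8) = 5.17 m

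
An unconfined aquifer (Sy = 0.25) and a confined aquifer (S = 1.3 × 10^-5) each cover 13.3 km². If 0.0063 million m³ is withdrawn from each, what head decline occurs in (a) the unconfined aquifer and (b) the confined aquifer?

A = 13.3 km² = 1.33 × 10^7 m²
ΔV = 0.0063 million m³ = 6300 m³
Unconfined: Δh_u = ΔV/(Sy·A) = 6300/(0.25 × 1.33 × 10^7) = 0.001895 m
Confined: Δh_c = ΔV/(S·A) = 6300/(1.3 × 10^-5 × 1.33 × 10^7) = 36.44 m

Δh_u ≈ 0.00189 m; Δh_c ≈ 36.4 m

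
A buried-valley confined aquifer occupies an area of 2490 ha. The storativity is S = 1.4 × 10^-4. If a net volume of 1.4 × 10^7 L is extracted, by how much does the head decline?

Δh ≈ 4.02 m

A = 2490 ha = 2.49 × 10^7 m²
ΔV = 1.4 × 10^7 L = 14000 m³
Δh = ΔV / (S × A) = 14000 m³ / (1.4 × 10^-4 × 2.49 × 10^7 m²) = 4.016 m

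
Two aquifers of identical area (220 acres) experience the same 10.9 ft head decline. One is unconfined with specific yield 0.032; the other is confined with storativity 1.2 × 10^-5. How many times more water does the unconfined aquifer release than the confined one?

A = 220 acres = 8.903 × 10^5 m²
Δh = 10.9 ft = 3.322 m
Unconfined: ΔV_u = Sy × A × Δh = 0.032 × 8.903 × 10^5 × 3.322 = 94650 m³
Confined: ΔV_c = S × A × Δh = 1.2 × 10^-5 × 8.903 × 10^5 × 3.322 = 35.49 m³
Ratio = ΔV_u / ΔV_c = Sy / S = 0.032 / 1.2 × 10^-5 = 2667

ΔV_u / ΔV_c ≈ 2670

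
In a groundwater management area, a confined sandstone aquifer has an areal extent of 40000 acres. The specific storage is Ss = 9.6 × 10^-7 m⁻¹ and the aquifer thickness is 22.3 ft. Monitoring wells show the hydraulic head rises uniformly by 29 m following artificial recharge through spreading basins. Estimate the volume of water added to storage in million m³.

ΔV ≈ 0.0306 million m³

b = 22.3 ft = 6.797 m
S = Ss × b = 9.6 × 10^-7 m⁻¹ × 6.797 m = 6.525 × 10^-6
A = 40000 acres = 1.619 × 10^8 m²
ΔV = S × A × Δh = 6.525 × 10^-6 × 1.619 × 10^8 m² × 29 m = 30630 m³
ΔV = 30630 m³ = 0.03063 million m³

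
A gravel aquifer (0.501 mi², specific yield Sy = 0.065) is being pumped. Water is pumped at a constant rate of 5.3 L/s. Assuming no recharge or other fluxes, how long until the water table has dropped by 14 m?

A = 0.501 mi² = 1.298 × 10^6 m²
ΔV = Sy × A × Δh = 0.065 × 1.298 × 10^6 × 14 = 1.181 × 10^6 m³
Q = 5.3 L/s = 457.9 m³/d
t = ΔV / Q = 1.181 × 10^6 m³ / 457.9 m³/d = 2579 d

t ≈ 2580 days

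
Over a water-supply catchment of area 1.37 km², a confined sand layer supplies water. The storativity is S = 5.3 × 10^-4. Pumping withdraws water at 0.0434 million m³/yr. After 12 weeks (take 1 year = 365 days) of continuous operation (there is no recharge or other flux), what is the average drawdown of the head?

A = 1.37 km² = 1.37 × 10^6 m²
Q = 0.0434 million m³/yr = 118.9 m³/d
t = 12 weeks = 84 d
ΔV = Q × t = 118.9 m³/d × 84 d = 9988 m³
Δh = ΔV / (S × A) = 9988 / (5.3 × 10^-4 × 1.37 × 10^6) = 13.76 m

Δh ≈ 13.8 m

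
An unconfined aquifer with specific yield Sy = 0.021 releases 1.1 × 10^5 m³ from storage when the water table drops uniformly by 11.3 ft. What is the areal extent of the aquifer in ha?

A ≈ 152 ha

Δh = 11.3 ft = 3.444 m
A = ΔV / (Sy × Δh) = 1.1 × 10^5 / (0.021 × 3.444) = 1.521 × 10^6 m²
A = 1.521 × 10^6 m² = 152.1 ha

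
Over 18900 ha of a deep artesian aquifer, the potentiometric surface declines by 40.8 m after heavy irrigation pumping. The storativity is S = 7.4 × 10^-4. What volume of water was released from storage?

A = 18900 ha = 1.89 × 10^8 m²
ΔV = S × A × Δh = 7.4 × 10^-4 × 1.89 × 10^8 m² × 40.8 m = 5.706 × 10^6 m³

ΔV ≈ 5.71 × 10^6 m³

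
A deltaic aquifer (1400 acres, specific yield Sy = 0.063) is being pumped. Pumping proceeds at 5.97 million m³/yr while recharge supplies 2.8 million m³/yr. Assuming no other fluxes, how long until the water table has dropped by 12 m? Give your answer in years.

t ≈ 1.35 years

A = 1400 acres = 5.666 × 10^6 m²
ΔV = Sy × A × Δh = 0.063 × 5.666 × 10^6 × 12 = 4.283 × 10^6 m³
Net withdrawal = 5.97 − 2.8 = 3.17 million m³/yr = 8685 m³/d
t = ΔV / Q = 4.283 × 10^6 m³ / 8685 m³/d = 493.2 d
t = 493.2 d ≈ 1.351 years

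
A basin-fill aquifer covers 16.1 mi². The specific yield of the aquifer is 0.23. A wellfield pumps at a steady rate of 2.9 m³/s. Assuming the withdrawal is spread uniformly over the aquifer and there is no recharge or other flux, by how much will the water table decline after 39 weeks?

Δh ≈ 7.13 m

A = 16.1 mi² = 4.17 × 10^7 m²
Q = 2.9 m³/s = 2.506 × 10^5 m³/d
t = 39 weeks = 273 d
ΔV = Q × t = 2.506 × 10^5 m³/d × 273 d = 6.84 × 10^7 m³
Δh = ΔV / (Sy × A) = 6.84 × 10^7 / (0.23 × 4.17 × 10^7) = 7.132 m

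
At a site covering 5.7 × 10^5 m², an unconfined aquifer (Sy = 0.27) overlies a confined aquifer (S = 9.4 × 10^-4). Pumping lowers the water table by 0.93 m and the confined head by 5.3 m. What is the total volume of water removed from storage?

ΔV ≈ 1.46 × 10^5 m³

Unconfined: ΔV_u = Sy × A × Δh_u = 0.27 × 5.7 × 10^5 × 0.93 = 1.431 × 10^5 m³
Confined: ΔV_c = S × A × Δh_c = 9.4 × 10^-4 × 5.7 × 10^5 × 5.3 = 2840 m³
Total ΔV = 1.431 × 10^5 + 2840 = 1.46 × 10^5 m³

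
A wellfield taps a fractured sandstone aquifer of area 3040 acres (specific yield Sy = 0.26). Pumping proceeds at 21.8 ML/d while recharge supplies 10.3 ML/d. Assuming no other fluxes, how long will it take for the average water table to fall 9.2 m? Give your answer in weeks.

A = 3040 acres = 1.23 × 10^7 m²
ΔV = Sy × A × Δh = 0.26 × 1.23 × 10^7 × 9.2 = 2.943 × 10^7 m³
Net withdrawal = 21.8 − 10.3 = 11.5 ML/d = 11500 m³/d
t = ΔV / Q = 2.943 × 10^7 m³ / 11500 m³/d = 2559 d
t = 2559 d ≈ 365.6 weeks

t ≈ 366 weeks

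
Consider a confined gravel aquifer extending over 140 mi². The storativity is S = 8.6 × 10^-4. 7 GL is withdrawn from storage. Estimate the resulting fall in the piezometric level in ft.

Δh ≈ 73.6 ft

A = 140 mi² = 3.626 × 10^8 m²
ΔV = 7 GL = 7 × 10^6 m³
Δh = ΔV / (S × A) = 7 × 10^6 m³ / (8.6 × 10^-4 × 3.626 × 10^8 m²) = 22.45 m
Δh = 22.45 m = 73.65 ft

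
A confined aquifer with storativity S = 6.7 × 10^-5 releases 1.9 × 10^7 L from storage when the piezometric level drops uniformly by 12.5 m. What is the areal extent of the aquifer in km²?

A ≈ 22.7 km²

ΔV = 1.9 × 10^7 L = 19000 m³
A = ΔV / (S × Δh) = 19000 / (6.7 × 10^-5 × 12.5) = 2.269 × 10^7 m²
A = 2.269 × 10^7 m² = 22.69 km²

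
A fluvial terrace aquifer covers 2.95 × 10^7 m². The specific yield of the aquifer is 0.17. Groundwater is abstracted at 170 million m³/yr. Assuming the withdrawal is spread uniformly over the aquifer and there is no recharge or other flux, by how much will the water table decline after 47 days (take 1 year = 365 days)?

Δh ≈ 4.36 m

Q = 170 million m³/yr = 4.658 × 10^5 m³/d
ΔV = Q × t = 4.658 × 10^5 m³/d × 47 d = 2.189 × 10^7 m³
Δh = ΔV / (Sy × A) = 2.189 × 10^7 / (0.17 × 2.95 × 10^7) = 4.365 m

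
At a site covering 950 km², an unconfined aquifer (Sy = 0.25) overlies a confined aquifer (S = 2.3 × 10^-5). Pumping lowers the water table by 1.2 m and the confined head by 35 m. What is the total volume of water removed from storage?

ΔV ≈ 2.86 × 10^8 m³

A = 950 km² = 9.5 × 10^8 m²
Unconfined: ΔV_u = Sy × A × Δh_u = 0.25 × 9.5 × 10^8 × 1.2 = 2.85 × 10^8 m³
Confined: ΔV_c = S × A × Δh_c = 2.3 × 10^-5 × 9.5 × 10^8 × 35 = 7.647 × 10^5 m³
Total ΔV = 2.85 × 10^8 + 7.647 × 10^5 = 2.858 × 10^8 m³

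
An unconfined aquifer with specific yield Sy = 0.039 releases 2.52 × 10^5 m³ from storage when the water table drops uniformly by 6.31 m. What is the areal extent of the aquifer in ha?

A ≈ 102 ha

A = ΔV / (Sy × Δh) = 2.52 × 10^5 / (0.039 × 6.31) = 1.024 × 10^6 m²
A = 1.024 × 10^6 m² = 102.4 ha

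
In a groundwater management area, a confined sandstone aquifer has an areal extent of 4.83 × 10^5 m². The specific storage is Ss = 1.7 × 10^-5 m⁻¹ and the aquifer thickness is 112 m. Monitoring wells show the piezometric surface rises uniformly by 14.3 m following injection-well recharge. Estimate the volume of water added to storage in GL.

S = Ss × b = 1.7 × 10^-5 m⁻¹ × 112 m = 1.904 × 10^-3
ΔV = S × A × Δh = 0.001904 × 4.83 × 10^5 m² × 14.3 m = 13150 m³
ΔV = 13150 m³ = 0.01315 GL

ΔV ≈ 0.0132 GL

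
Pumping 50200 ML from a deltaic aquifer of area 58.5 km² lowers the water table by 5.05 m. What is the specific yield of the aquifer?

Sy ≈ 0.17

A = 58.5 km² = 5.85 × 10^7 m²
ΔV = 50200 ML = 5.02 × 10^7 m³
Sy = ΔV / (A × Δh) = 5.02 × 10^7 m³ / (5.85 × 10^7 m² × 5.05 m) = 0.1699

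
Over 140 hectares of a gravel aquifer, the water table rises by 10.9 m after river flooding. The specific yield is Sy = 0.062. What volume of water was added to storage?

A = 140 hectares = 1.4 × 10^6 m²
ΔV = Sy × A × Δh = 0.062 × 1.4 × 10^6 m² × 10.9 m = 9.461 × 10^5 m³

ΔV ≈ 9.46 × 10^5 m³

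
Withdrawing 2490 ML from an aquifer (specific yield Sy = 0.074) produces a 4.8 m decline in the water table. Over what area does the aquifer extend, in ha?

A ≈ 701 ha

ΔV = 2490 ML = 2.49 × 10^6 m³
A = ΔV / (Sy × Δh) = 2.49 × 10^6 / (0.074 × 4.8) = 7.01 × 10^6 m²
A = 7.01 × 10^6 m² = 701 ha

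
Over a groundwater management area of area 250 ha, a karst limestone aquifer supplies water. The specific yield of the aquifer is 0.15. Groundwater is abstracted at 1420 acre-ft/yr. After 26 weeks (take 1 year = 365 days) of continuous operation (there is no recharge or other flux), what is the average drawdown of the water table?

A = 250 ha = 2.5 × 10^6 m²
Q = 1420 acre-ft/yr = 4799 m³/d
t = 26 weeks = 182 d
ΔV = Q × t = 4799 m³/d × 182 d = 8.734 × 10^5 m³
Δh = ΔV / (Sy × A) = 8.734 × 10^5 / (0.15 × 2.5 × 10^6) = 2.329 m

Δh ≈ 2.33 m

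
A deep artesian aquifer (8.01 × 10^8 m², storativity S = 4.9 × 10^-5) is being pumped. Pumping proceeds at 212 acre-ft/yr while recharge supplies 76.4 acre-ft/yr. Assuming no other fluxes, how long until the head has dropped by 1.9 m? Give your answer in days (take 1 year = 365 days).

ΔV = S × A × Δh = 4.9 × 10^-5 × 8.01 × 10^8 × 1.9 = 74570 m³
Net withdrawal = 212 − 76.4 = 135.6 acre-ft/yr = 458.2 m³/d
t = ΔV / Q = 74570 m³ / 458.2 m³/d = 162.7 d

t ≈ 163 days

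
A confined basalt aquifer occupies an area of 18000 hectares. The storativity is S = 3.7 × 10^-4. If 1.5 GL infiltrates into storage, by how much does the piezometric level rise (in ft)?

A = 18000 hectares = 1.8 × 10^8 m²
ΔV = 1.5 GL = 1.5 × 10^6 m³
Δh = ΔV / (S × A) = 1.5 × 10^6 m³ / (3.7 × 10^-4 × 1.8 × 10^8 m²) = 22.52 m
Δh = 22.52 m = 73.89 ft

Δh ≈ 73.9 ft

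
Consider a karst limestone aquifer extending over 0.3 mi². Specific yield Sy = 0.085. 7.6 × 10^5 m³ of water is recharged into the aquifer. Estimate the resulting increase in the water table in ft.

Δh ≈ 37.8 ft

A = 0.3 mi² = 7.77 × 10^5 m²
Δh = ΔV / (Sy × A) = 7.6 × 10^5 m³ / (0.085 × 7.77 × 10^5 m²) = 11.51 m
Δh = 11.51 m = 37.75 ft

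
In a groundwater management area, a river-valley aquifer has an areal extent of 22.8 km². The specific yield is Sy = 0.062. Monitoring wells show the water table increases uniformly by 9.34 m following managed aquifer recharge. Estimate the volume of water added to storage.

ΔV ≈ 1.32 × 10^7 m³

A = 22.8 km² = 2.28 × 10^7 m²
ΔV = Sy × A × Δh = 0.062 × 2.28 × 10^7 m² × 9.34 m = 1.32 × 10^7 m³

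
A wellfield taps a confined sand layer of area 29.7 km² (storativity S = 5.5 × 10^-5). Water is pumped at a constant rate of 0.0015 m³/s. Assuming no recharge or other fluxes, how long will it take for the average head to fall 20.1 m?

t ≈ 253 days

A = 29.7 km² = 2.97 × 10^7 m²
ΔV = S × A × Δh = 5.5 × 10^-5 × 2.97 × 10^7 × 20.1 = 32830 m³
Q = 0.0015 m³/s = 129.6 m³/d
t = ΔV / Q = 32830 m³ / 129.6 m³/d = 253.3 d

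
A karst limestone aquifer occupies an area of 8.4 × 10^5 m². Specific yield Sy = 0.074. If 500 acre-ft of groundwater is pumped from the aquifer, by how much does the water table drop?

Δh ≈ 9.92 m

ΔV = 500 acre-ft = 6.167 × 10^5 m³
Δh = ΔV / (Sy × A) = 6.167 × 10^5 m³ / (0.074 × 8.4 × 10^5 m²) = 9.922 m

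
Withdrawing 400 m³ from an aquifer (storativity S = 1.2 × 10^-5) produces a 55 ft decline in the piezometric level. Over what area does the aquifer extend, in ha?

A ≈ 199 ha

Δh = 55 ft = 16.76 m
A = ΔV / (S × Δh) = 400 / (1.2 × 10^-5 × 16.76) = 1.988 × 10^6 m²
A = 1.988 × 10^6 m² = 198.8 ha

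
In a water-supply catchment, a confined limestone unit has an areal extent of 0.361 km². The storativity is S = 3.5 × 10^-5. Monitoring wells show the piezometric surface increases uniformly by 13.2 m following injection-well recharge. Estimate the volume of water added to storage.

A = 0.361 km² = 3.61 × 10^5 m²
ΔV = S × A × Δh = 3.5 × 10^-5 × 3.61 × 10^5 m² × 13.2 m = 166.8 m³

ΔV ≈ 167 m³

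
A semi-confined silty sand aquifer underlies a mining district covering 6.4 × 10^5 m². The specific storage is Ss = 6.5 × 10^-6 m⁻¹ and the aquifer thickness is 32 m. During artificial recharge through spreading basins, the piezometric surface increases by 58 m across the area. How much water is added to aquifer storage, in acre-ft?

S = Ss × b = 6.5 × 10^-6 m⁻¹ × 32 m = 2.08 × 10^-4
ΔV = S × A × Δh = 2.08 × 10^-4 × 6.4 × 10^5 m² × 58 m = 7721 m³
ΔV = 7721 m³ = 6.259 acre-ft

ΔV ≈ 6.26 acre-ft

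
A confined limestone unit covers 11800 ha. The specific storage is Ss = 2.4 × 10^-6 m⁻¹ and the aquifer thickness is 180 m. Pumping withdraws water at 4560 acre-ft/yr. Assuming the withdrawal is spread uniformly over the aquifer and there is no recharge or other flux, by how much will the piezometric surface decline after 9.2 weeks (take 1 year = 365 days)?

Δh ≈ 19.5 m

S = Ss × b = 2.4 × 10^-6 m⁻¹ × 180 m = 4.32 × 10^-4
A = 11800 ha = 1.18 × 10^8 m²
Q = 4560 acre-ft/yr = 15410 m³/d
t = 9.2 weeks = 64.4 d
ΔV = Q × t = 15410 m³/d × 64.4 d = 9.924 × 10^5 m³
Δh = ΔV / (S × A) = 9.924 × 10^5 / (4.32 × 10^-4 × 1.18 × 10^8) = 19.47 m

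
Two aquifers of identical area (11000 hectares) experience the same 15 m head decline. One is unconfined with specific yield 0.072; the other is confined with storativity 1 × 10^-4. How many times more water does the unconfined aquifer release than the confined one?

ΔV_u / ΔV_c ≈ 720

A = 11000 hectares = 1.1 × 10^8 m²
Unconfined: ΔV_u = Sy × A × Δh = 0.072 × 1.1 × 10^8 × 15 = 1.188 × 10^8 m³
Confined: ΔV_c = S × A × Δh = 1 × 10^-4 × 1.1 × 10^8 × 15 = 1.65 × 10^5 m³
Ratio = ΔV_u / ΔV_c = Sy / S = 0.072 / 1 × 10^-4 = 720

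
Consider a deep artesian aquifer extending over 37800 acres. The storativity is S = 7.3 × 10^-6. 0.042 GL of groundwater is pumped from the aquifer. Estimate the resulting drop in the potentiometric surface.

Δh ≈ 37.6 m

A = 37800 acres = 1.53 × 10^8 m²
ΔV = 0.042 GL = 42000 m³
Δh = ΔV / (S × A) = 42000 m³ / (7.3 × 10^-6 × 1.53 × 10^8 m²) = 37.61 m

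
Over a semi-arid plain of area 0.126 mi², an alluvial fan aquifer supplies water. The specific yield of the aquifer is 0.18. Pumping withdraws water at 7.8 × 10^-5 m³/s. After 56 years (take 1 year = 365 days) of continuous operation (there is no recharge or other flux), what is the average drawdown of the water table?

Δh ≈ 2.35 m

A = 0.126 mi² = 3.263 × 10^5 m²
Q = 7.8 × 10^-5 m³/s = 6.739 m³/d
t = 56 years = 20440 d
ΔV = Q × t = 6.739 m³/d × 20440 d = 1.377 × 10^5 m³
Δh = ΔV / (Sy × A) = 1.377 × 10^5 / (0.18 × 3.263 × 10^5) = 2.345 m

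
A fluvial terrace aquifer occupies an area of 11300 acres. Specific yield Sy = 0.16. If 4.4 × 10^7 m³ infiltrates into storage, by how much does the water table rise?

Δh ≈ 6.01 m

A = 11300 acres = 4.573 × 10^7 m²
Δh = ΔV / (Sy × A) = 4.4 × 10^7 m³ / (0.16 × 4.573 × 10^7 m²) = 6.014 m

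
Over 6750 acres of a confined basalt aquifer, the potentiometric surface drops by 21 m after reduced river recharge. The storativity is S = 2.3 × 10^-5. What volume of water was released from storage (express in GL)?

ΔV ≈ 0.0132 GL

A = 6750 acres = 2.732 × 10^7 m²
ΔV = S × A × Δh = 2.3 × 10^-5 × 2.732 × 10^7 m² × 21 m = 13190 m³
ΔV = 13190 m³ = 0.01319 GL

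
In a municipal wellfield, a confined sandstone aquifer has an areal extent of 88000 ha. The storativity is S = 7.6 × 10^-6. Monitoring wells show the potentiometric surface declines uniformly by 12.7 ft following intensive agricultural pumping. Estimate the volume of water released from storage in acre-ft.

A = 88000 ha = 8.8 × 10^8 m²
Δh = 12.7 ft = 3.871 m
ΔV = S × A × Δh = 7.6 × 10^-6 × 8.8 × 10^8 m² × 3.871 m = 25890 m³
ΔV = 25890 m³ = 20.99 acre-ft

ΔV ≈ 21 acre-ft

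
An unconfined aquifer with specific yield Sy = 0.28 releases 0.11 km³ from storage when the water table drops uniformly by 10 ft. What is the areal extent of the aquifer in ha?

Δh = 10 ft = 3.048 m
ΔV = 0.11 km³ = 1.1 × 10^8 m³
A = ΔV / (Sy × Δh) = 1.1 × 10^8 / (0.28 × 3.048) = 1.289 × 10^8 m²
A = 1.289 × 10^8 m² = 12890 ha

A ≈ 12900 ha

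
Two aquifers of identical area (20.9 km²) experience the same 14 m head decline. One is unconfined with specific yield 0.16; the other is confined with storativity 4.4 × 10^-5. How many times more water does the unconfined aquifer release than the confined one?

A = 20.9 km² = 2.09 × 10^7 m²
Unconfined: ΔV_u = Sy × A × Δh = 0.16 × 2.09 × 10^7 × 14 = 4.682 × 10^7 m³
Confined: ΔV_c = S × A × Δh = 4.4 × 10^-5 × 2.09 × 10^7 × 14 = 12870 m³
Ratio = ΔV_u / ΔV_c = Sy / S = 0.16 / 4.4 × 10^-5 = 3636

ΔV_u / ΔV_c ≈ 3640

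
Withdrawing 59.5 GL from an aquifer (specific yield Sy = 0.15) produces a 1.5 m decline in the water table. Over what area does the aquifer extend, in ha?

A ≈ 26400 ha

ΔV = 59.5 GL = 5.95 × 10^7 m³
A = ΔV / (Sy × Δh) = 5.95 × 10^7 / (0.15 × 1.5) = 2.644 × 10^8 m²
A = 2.644 × 10^8 m² = 26440 ha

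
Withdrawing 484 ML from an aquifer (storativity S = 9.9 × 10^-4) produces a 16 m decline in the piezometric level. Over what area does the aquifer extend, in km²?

ΔV = 484 ML = 4.84 × 10^5 m³
A = ΔV / (S × Δh) = 4.84 × 10^5 / (9.9 × 10^-4 × 16) = 3.056 × 10^7 m²
A = 3.056 × 10^7 m² = 30.56 km²

A ≈ 30.6 km²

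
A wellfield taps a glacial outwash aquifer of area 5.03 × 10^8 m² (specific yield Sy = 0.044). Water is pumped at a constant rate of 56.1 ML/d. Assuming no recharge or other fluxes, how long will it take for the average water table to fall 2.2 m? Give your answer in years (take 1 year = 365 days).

t ≈ 2.38 years

ΔV = Sy × A × Δh = 0.044 × 5.03 × 10^8 × 2.2 = 4.869 × 10^7 m³
Q = 56.1 ML/d = 56100 m³/d
t = ΔV / Q = 4.869 × 10^7 m³ / 56100 m³/d = 867.9 d
t = 867.9 d ≈ 2.378 years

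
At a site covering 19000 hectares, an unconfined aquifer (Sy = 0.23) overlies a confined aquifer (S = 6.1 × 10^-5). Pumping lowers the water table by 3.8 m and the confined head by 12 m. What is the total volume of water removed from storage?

A = 19000 hectares = 1.9 × 10^8 m²
Unconfined: ΔV_u = Sy × A × Δh_u = 0.23 × 1.9 × 10^8 × 3.8 = 1.661 × 10^8 m³
Confined: ΔV_c = S × A × Δh_c = 6.1 × 10^-5 × 1.9 × 10^8 × 12 = 1.391 × 10^5 m³
Total ΔV = 1.661 × 10^8 + 1.391 × 10^5 = 1.662 × 10^8 m³

ΔV ≈ 1.66 × 10^8 m³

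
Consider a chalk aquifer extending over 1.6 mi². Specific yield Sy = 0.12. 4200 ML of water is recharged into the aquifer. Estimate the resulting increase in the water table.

A = 1.6 mi² = 4.144 × 10^6 m²
ΔV = 4200 ML = 4.2 × 10^6 m³
Δh = ΔV / (Sy × A) = 4.2 × 10^6 m³ / (0.12 × 4.144 × 10^6 m²) = 8.446 m

Δh ≈ 8.45 m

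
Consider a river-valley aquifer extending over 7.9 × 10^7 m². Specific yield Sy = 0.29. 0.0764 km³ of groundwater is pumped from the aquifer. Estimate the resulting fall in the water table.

ΔV = 0.0764 km³ = 7.64 × 10^7 m³
Δh = ΔV / (Sy × A) = 7.64 × 10^7 m³ / (0.29 × 7.9 × 10^7 m²) = 3.335 m

Δh ≈ 3.33 m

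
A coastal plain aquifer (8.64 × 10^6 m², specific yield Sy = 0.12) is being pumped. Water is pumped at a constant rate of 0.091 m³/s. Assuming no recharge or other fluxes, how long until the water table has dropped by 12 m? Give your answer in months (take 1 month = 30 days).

t ≈ 52.7 months

ΔV = Sy × A × Δh = 0.12 × 8.64 × 10^6 × 12 = 1.244 × 10^7 m³
Q = 0.091 m³/s = 7862 m³/d
t = ΔV / Q = 1.244 × 10^7 m³ / 7862 m³/d = 1582 d
t = 1582 d ≈ 52.75 months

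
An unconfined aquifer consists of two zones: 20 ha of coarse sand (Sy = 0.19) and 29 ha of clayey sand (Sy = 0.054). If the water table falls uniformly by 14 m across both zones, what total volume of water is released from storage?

A₁ = 20 ha = 2 × 10^5 m²; A₂ = 29 ha = 2.9 × 10^5 m²
ΔV₁ = 0.19 × 2 × 10^5 × 14 = 5.32 × 10^5 m³
ΔV₂ = 0.054 × 2.9 × 10^5 × 14 = 2.192 × 10^5 m³
ΔV = ΔV₁ + ΔV₂ = 7.512 × 10^5 m³

ΔV ≈ 7.51 × 10^5 m³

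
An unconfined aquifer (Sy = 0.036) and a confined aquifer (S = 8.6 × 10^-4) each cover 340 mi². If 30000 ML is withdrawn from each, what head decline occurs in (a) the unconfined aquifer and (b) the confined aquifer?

Δh_u ≈ 0.946 m; Δh_c ≈ 39.6 m

A = 340 mi² = 8.806 × 10^8 m²
ΔV = 30000 ML = 3 × 10^7 m³
Unconfined: Δh_u = ΔV/(Sy·A) = 3 × 10^7/(0.036 × 8.806 × 10^8) = 0.9463 m
Confined: Δh_c = ΔV/(S·A) = 3 × 10^7/(8.6 × 10^-4 × 8.806 × 10^8) = 39.61 m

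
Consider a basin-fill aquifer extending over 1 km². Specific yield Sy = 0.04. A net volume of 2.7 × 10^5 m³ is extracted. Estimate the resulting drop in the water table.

A = 1 km² = 1 × 10^6 m²
Δh = ΔV / (Sy × A) = 2.7 × 10^5 m³ / (0.04 × 1 × 10^6 m²) = 6.75 m

Δh ≈ 6.75 m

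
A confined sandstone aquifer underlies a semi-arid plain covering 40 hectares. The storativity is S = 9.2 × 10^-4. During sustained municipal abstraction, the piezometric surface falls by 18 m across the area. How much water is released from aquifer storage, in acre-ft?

A = 40 hectares = 4 × 10^5 m²
ΔV = S × A × Δh = 9.2 × 10^-4 × 4 × 10^5 m² × 18 m = 6624 m³
ΔV = 6624 m³ = 5.37 acre-ft

ΔV ≈ 5.37 acre-ft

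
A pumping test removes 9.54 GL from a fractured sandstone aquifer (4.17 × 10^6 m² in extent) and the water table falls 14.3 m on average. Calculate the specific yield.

Sy ≈ 0.16

ΔV = 9.54 GL = 9.54 × 10^6 m³
Sy = ΔV / (A × Δh) = 9.54 × 10^6 m³ / (4.17 × 10^6 m² × 14.3 m) = 0.16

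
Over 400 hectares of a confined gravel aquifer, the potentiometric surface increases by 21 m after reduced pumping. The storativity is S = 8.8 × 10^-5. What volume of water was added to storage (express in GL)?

A = 400 hectares = 4 × 10^6 m²
ΔV = S × A × Δh = 8.8 × 10^-5 × 4 × 10^6 m² × 21 m = 7392 m³
ΔV = 7392 m³ = 0.007392 GL

ΔV ≈ 0.00739 GL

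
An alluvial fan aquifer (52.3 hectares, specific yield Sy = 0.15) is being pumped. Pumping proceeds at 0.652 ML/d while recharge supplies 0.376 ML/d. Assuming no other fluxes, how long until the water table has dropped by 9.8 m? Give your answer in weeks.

A = 52.3 hectares = 5.23 × 10^5 m²
ΔV = Sy × A × Δh = 0.15 × 5.23 × 10^5 × 9.8 = 7.688 × 10^5 m³
Net withdrawal = 0.652 − 0.376 = 0.276 ML/d = 276 m³/d
t = ΔV / Q = 7.688 × 10^5 m³ / 276 m³/d = 2786 d
t = 2786 d ≈ 397.9 weeks

t ≈ 398 weeks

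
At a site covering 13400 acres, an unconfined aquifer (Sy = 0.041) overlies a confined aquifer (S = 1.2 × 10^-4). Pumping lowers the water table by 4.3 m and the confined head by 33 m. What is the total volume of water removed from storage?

A = 13400 acres = 5.423 × 10^7 m²
Unconfined: ΔV_u = Sy × A × Δh_u = 0.041 × 5.423 × 10^7 × 4.3 = 9.56 × 10^6 m³
Confined: ΔV_c = S × A × Δh_c = 1.2 × 10^-4 × 5.423 × 10^7 × 33 = 2.147 × 10^5 m³
Total ΔV = 9.56 × 10^6 + 2.147 × 10^5 = 9.775 × 10^6 m³

ΔV ≈ 9.78 × 10^6 m³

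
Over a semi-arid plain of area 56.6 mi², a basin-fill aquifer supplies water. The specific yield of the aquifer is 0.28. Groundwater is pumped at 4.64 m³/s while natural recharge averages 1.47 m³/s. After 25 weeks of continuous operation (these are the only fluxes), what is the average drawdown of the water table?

Δh ≈ 1.17 m

A = 56.6 mi² = 1.466 × 10^8 m²
Net abstraction = 4.64 − 1.47 = 3.17 m³/s
Q_net = 3.17 m³/s = 2.739 × 10^5 m³/d
t = 25 weeks = 175 d
ΔV = Q × t = 2.739 × 10^5 m³/d × 175 d = 4.793 × 10^7 m³
Δh = ΔV / (Sy × A) = 4.793 × 10^7 / (0.28 × 1.466 × 10^8) = 1.168 m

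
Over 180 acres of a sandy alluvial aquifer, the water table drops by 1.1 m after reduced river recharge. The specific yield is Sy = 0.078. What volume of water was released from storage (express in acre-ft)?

ΔV ≈ 50.7 acre-ft

A = 180 acres = 7.284 × 10^5 m²
ΔV = Sy × A × Δh = 0.078 × 7.284 × 10^5 m² × 1.1 m = 62500 m³
ΔV = 62500 m³ = 50.67 acre-ft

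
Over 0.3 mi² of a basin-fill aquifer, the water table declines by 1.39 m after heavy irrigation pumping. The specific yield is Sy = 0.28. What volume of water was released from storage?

A = 0.3 mi² = 7.77 × 10^5 m²
ΔV = Sy × A × Δh = 0.28 × 7.77 × 10^5 m² × 1.39 m = 3.024 × 10^5 m³

ΔV ≈ 3.02 × 10^5 m³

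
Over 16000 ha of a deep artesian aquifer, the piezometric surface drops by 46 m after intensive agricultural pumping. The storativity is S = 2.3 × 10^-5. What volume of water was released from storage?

ΔV ≈ 1.69 × 10^5 m³

A = 16000 ha = 1.6 × 10^8 m²
ΔV = S × A × Δh = 2.3 × 10^-5 × 1.6 × 10^8 m² × 46 m = 1.693 × 10^5 m³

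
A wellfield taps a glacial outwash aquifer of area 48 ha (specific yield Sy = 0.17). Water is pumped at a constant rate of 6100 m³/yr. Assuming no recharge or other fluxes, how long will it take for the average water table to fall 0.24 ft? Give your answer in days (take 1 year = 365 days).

t ≈ 357 days

A = 48 ha = 4.8 × 10^5 m²
Δh = 0.24 ft = 0.07315 m
ΔV = Sy × A × Δh = 0.17 × 4.8 × 10^5 × 0.07315 = 5969 m³
Q = 6100 m³/yr = 16.71 m³/d
t = ΔV / Q = 5969 m³ / 16.71 m³/d = 357.2 d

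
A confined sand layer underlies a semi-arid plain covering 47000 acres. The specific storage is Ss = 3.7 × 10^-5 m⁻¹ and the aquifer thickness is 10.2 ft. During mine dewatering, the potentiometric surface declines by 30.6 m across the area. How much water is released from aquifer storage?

b = 10.2 ft = 3.109 m
S = Ss × b = 3.7 × 10^-5 m⁻¹ × 3.109 m = 1.15 × 10^-4
A = 47000 acres = 1.902 × 10^8 m²
ΔV = S × A × Δh = 1.15 × 10^-4 × 1.902 × 10^8 m² × 30.6 m = 6.695 × 10^5 m³

ΔV ≈ 6.7 × 10^5 m³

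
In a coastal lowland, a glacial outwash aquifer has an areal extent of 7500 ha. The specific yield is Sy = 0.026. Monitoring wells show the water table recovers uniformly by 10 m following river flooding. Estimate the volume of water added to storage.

A = 7500 ha = 7.5 × 10^7 m²
ΔV = Sy × A × Δh = 0.026 × 7.5 × 10^7 m² × 10 m = 1.95 × 10^7 m³

ΔV ≈ 1.95 × 10^7 m³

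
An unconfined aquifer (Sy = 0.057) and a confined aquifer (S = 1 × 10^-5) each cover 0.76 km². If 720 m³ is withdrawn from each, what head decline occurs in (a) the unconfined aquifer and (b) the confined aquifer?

Δh_u ≈ 0.0166 m; Δh_c ≈ 94.7 m

A = 0.76 km² = 7.6 × 10^5 m²
Unconfined: Δh_u = ΔV/(Sy·A) = 720/(0.057 × 7.6 × 10^5) = 0.01662 m
Confined: Δh_c = ΔV/(S·A) = 720/(1 × 10^-5 × 7.6 × 10^5) = 94.74 m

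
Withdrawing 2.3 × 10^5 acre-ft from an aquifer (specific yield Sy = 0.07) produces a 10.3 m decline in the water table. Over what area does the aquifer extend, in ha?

ΔV = 2.3 × 10^5 acre-ft = 2.837 × 10^8 m³
A = ΔV / (Sy × Δh) = 2.837 × 10^8 / (0.07 × 10.3) = 3.935 × 10^8 m²
A = 3.935 × 10^8 m² = 39350 ha

A ≈ 39300 ha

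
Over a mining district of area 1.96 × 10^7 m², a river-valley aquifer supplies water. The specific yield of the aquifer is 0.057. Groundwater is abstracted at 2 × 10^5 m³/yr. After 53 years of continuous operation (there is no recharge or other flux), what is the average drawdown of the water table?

Q = 2 × 10^5 m³/yr = 547.9 m³/d
t = 53 years = 19340 d
ΔV = Q × t = 547.9 m³/d × 19340 d = 1.06 × 10^7 m³
Δh = ΔV / (Sy × A) = 1.06 × 10^7 / (0.057 × 1.96 × 10^7) = 9.488 m

Δh ≈ 9.49 m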